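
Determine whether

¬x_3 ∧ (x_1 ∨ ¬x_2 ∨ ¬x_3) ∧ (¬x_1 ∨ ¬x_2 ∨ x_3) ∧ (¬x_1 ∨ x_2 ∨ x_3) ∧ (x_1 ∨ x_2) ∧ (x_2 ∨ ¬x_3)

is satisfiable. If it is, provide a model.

x_1: False, x_2: True, x_3: False

Unit clause (¬x_3) forces x_3 = False.
Set x_1 = False.
  then (x_1 ∨ x_2) forces x_2 = True.
Check each clause:
  (¬x_3): ¬x_3 holds.
  (x_1 ∨ ¬x_2 ∨ ¬x_3): ¬x_3 holds.
  (¬x_1 ∨ ¬x_2 ∨ x_3): ¬x_1 holds.
  (¬x_1 ∨ x_2 ∨ x_3): ¬x_1 holds.
  (x_1 ∨ x_2): x_2 holds.
  (x_2 ∨ ¬x_3): x_2 holds.
All clauses satisfied.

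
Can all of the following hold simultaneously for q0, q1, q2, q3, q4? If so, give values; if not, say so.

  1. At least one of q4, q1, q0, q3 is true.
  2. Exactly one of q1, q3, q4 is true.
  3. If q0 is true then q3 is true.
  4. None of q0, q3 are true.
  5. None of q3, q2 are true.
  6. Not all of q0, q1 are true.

q0 = False; q1 = True; q2 = False; q3 = False; q4 = False

  (1) {q4, q1, q0, q3}: 1 true — at least one ✓
  (2) {q1, q3, q4}: 1 true — exactly one ✓
  (3) q0=F ⇒ q3: vacuous ✓
  (4) {q0, q3}: 0 true — none ✓
  (5) {q3, q2}: 0 true — none ✓
  (6) {q0, q1}: 1/2 true — not all ✓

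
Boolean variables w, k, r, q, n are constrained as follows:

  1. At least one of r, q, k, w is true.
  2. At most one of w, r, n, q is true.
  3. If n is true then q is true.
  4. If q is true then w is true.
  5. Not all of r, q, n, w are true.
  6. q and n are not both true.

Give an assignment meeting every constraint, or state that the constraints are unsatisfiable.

w=T, k=F, r=F, q=F, n=F

  (1) {r, q, k, w}: 1 true — at least one ✓
  (2) {w, r, n, q}: 1 true — at most one ✓
  (3) n=F ⇒ q: vacuous ✓
  (4) q=F ⇒ w: vacuous ✓
  (5) {r, q, n, w}: 1/4 true — not all ✓
  (6) q=F, n=F — not both ✓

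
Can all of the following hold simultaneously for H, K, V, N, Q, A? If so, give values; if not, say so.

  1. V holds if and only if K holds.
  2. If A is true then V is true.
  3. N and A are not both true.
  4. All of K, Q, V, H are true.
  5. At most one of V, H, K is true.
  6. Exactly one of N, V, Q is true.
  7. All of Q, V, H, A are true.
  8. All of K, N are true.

Case H = True:
  (4) forces K = True.
  Constraint (5) is violated (H=T, K=T) — contradiction.
Case H = False:
  Constraint (4) is violated (H=F) — contradiction.
Both cases fail — unsatisfiable.

The formula is unsatisfiable.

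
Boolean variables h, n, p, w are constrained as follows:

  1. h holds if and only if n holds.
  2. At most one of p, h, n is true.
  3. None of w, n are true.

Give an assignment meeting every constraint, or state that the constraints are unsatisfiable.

h=F; n=F; p=T; w=F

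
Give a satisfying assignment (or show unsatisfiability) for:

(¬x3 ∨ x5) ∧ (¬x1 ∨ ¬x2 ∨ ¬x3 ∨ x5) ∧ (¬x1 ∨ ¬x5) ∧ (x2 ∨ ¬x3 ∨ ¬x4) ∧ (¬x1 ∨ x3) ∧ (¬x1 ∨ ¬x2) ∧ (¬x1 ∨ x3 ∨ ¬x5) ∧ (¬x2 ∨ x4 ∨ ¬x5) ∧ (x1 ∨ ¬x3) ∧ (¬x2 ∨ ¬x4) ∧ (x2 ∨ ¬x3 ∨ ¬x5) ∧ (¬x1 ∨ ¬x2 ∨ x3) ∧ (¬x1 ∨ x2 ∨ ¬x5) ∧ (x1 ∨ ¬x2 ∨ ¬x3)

Try x1 = True:
  (¬x1 ∨ ¬x5) forces x5 = False.
  (¬x3 ∨ x5) forces x3 = False.
  clause (¬x1 ∨ x3) is falsified — backtrack.
So x1 = False.
  then (x1 ∨ ¬x3) forces x3 = False.
Set x2 = False.
Set x4 = False.
Set x5 = True.
All clauses satisfied.

x1 = False, x2 = False, x3 = False, x4 = False, x5 = True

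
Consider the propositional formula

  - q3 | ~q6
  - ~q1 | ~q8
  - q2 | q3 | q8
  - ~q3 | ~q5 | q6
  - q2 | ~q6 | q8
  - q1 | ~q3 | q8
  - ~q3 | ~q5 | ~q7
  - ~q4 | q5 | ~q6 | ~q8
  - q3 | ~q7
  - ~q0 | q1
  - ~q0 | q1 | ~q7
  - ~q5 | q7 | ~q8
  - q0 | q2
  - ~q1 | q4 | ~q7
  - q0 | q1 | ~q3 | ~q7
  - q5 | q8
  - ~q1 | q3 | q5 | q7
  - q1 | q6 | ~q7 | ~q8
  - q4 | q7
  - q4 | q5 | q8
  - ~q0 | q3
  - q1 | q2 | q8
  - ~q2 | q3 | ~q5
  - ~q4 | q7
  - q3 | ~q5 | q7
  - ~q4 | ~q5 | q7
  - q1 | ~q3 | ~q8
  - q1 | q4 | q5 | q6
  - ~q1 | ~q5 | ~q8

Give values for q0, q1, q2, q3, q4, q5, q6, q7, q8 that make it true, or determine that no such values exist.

No satisfying assignment exists.

Case q7 = True:
  (q3 | ~q7) forces q3 = True.
  (~q3 | ~q5 | ~q7) forces q5 = False.
  (q5 | q8) forces q8 = True.
  (~q1 | ~q8) forces q1 = False.
  Clause (q1 | ~q3 | ~q8) is falsified — contradiction.
Case q7 = False:
  (q4 | q7) forces q4 = True.
  Clause (~q4 | q7) is falsified — contradiction.
Both cases fail, so the formula is unsatisfiable.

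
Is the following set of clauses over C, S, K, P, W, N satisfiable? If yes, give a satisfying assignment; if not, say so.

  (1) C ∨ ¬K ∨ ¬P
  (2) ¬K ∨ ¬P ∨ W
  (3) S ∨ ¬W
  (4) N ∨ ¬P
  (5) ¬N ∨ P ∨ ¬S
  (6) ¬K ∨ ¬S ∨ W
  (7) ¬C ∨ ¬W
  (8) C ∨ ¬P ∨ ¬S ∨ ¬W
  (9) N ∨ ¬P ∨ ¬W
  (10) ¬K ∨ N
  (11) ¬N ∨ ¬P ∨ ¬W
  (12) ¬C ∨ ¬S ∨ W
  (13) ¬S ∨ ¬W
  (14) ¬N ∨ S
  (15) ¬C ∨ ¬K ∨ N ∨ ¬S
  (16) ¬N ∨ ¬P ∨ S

C: True; S: False; K: False; P: False; W: False; N: False

Set C = True.
  then (¬C ∨ ¬W) forces W = False.
  then (¬C ∨ ¬S ∨ W) forces S = False.
  then (¬N ∨ S) forces N = False.
  then (N ∨ ¬P) forces P = False.
  then (¬K ∨ N) forces K = False.
All clauses satisfied.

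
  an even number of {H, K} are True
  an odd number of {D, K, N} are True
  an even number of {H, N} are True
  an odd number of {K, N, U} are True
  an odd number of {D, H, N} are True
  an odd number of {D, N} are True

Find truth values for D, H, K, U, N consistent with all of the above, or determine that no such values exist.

D = True, H = False, K = False, U = True, N = False

{H, K}: 0 true → even ✓
{D, K, N}: 1 true → odd ✓
{H, N}: 0 true → even ✓
{K, N, U}: 1 true → odd ✓
{D, H, N}: 1 true → odd ✓
{D, N}: 1 true → odd ✓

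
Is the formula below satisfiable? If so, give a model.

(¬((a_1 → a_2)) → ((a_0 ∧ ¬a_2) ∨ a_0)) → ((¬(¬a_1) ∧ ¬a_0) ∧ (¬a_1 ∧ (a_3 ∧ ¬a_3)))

a_0 = False; a_1 = True; a_2 = False; a_3 = False

  (¬((a_1 → a_2)) → ((a_0 ∧ ¬a_2) ∨ a_0)) → ((¬(¬a_1) ∧ ¬a_0) ∧ (¬a_1 ∧ (a_3 ∧ ¬a_3))) = True
    ¬((a_1 → a_2)) → ((a_0 ∧ ¬a_2) ∨ a_0) = False
      ¬((a_1 → a_2)) = True
        a_1 → a_2 = False
      (a_0 ∧ ¬a_2) ∨ a_0 = False
        a_0 ∧ ¬a_2 = False
          ¬a_2 = True
    (¬(¬a_1) ∧ ¬a_0) ∧ (¬a_1 ∧ (a_3 ∧ ¬a_3)) = False
      ¬(¬a_1) ∧ ¬a_0 = True
        ¬(¬a_1) = True
          ¬a_1 = False
        ¬a_0 = True
      ¬a_1 ∧ (a_3 ∧ ¬a_3) = False
        ¬a_1 = False
        a_3 ∧ ¬a_3 = False
          ¬a_3 = True
The formula evaluates to True.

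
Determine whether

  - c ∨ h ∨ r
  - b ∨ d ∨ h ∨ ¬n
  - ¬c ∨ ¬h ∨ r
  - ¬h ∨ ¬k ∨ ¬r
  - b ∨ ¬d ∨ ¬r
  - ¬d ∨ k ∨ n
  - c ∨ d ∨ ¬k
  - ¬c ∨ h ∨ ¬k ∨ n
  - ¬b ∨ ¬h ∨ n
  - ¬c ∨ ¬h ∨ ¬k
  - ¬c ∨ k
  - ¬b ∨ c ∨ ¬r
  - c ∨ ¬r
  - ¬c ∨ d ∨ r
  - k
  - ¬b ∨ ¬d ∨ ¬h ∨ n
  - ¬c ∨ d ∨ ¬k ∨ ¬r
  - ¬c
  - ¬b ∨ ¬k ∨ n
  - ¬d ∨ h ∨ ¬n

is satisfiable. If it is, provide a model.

Unit clause (k) forces k = True.
Unit clause (¬c) forces c = False.
In (c ∨ d ∨ ¬k) only d is left, so d = True.
In (c ∨ ¬r) only ¬r is left, so r = False.
In (c ∨ h ∨ r) only h is left, so h = True.
Set b = True.
  then (¬b ∨ ¬h ∨ n) forces n = True.
All clauses satisfied.

b = True, c = False, d = True, r = False, h = True, k = True, n = True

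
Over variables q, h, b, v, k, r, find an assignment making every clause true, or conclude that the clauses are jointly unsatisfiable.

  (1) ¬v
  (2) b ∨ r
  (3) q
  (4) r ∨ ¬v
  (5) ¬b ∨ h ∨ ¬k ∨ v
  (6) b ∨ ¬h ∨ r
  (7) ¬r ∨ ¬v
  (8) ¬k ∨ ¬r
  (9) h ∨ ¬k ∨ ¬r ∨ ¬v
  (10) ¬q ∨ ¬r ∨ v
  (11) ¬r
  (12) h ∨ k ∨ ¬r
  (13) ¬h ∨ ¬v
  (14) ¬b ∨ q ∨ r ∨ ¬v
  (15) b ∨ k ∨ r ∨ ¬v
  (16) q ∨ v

q=T, h=T, b=T, v=F, k=T, r=F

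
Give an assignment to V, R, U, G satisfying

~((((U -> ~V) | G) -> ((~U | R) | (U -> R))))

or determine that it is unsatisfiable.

V=F, R=F, U=T, G=T

  ~((((U -> ~V) | G) -> ((~U | R) | (U -> R)))) = True
    ((U -> ~V) | G) -> ((~U | R) | (U -> R)) = False
      (U -> ~V) | G = True
        U -> ~V = True
          ~V = True
      (~U | R) | (U -> R) = False
        ~U | R = False
          ~U = False
        U -> R = False
The formula evaluates to True.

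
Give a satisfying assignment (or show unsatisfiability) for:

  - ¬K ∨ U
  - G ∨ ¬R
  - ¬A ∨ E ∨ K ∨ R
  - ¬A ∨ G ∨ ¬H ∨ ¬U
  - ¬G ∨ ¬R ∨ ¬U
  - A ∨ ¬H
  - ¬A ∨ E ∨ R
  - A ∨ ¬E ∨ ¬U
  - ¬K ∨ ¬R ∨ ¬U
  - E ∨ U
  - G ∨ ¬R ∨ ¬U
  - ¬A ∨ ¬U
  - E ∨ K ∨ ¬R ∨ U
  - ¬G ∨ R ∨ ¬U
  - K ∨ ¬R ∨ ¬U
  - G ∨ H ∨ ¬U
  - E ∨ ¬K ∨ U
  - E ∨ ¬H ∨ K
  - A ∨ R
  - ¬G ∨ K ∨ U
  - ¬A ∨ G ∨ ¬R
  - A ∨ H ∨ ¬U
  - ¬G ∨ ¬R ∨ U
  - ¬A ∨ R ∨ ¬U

H = False, K = False, U = False, A = True, G = False, E = True, R = False

Set H = False.
Try K = True:
  (¬K ∨ U) forces U = True.
  (¬K ∨ ¬R ∨ ¬U) forces R = False.
  (¬A ∨ ¬U) forces A = False.
  clause (A ∨ R) is falsified — backtrack.
So K = False.
Set U = False.
  then (E ∨ U) forces E = True.
  then (¬G ∨ K ∨ U) forces G = False.
  then (G ∨ ¬R) forces R = False.
  then (A ∨ R) forces A = True.
All clauses satisfied.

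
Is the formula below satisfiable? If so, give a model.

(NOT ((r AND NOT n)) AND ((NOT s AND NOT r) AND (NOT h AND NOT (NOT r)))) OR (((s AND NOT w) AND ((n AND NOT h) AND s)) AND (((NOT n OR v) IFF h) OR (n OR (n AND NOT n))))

n = True, s = True, r = False, w = False, h = False, v = True

  (NOT ((r AND NOT n)) AND ((NOT s AND NOT r) AND (NOT h AND NOT (NOT r)))) OR (((s AND NOT w) AND ((n AND NOT h) AND s)) AND (((NOT n OR v) IFF h) OR (n OR (n AND NOT n)))) = True
    NOT ((r AND NOT n)) AND ((NOT s AND NOT r) AND (NOT h AND NOT (NOT r))) = False
      NOT ((r AND NOT n)) = True
        r AND NOT n = False
          NOT n = False
      (NOT s AND NOT r) AND (NOT h AND NOT (NOT r)) = False
        NOT s AND NOT r = False
          NOT s = False
          NOT r = True
        NOT h AND NOT (NOT r) = False
          NOT h = True
          NOT (NOT r) = False
            NOT r = True
    ((s AND NOT w) AND ((n AND NOT h) AND s)) AND (((NOT n OR v) IFF h) OR (n OR (n AND NOT n))) = True
      (s AND NOT w) AND ((n AND NOT h) AND s) = True
        s AND NOT w = True
          NOT w = True
        (n AND NOT h) AND s = True
          n AND NOT h = True
            NOT h = True
      ((NOT n OR v) IFF h) OR (n OR (n AND NOT n)) = True
        (NOT n OR v) IFF h = False
          NOT n OR v = True
            NOT n = False
        n OR (n AND NOT n) = True
          n AND NOT n = False
            NOT n = False
The formula evaluates to True.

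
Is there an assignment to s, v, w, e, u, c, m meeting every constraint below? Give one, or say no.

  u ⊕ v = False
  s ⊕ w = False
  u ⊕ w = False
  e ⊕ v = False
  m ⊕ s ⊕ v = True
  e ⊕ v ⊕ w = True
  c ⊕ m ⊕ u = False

s = True; v = True; w = True; e = True; u = True; c = False; m = True

u ⊕ v = T ⊕ T = False ✓
s ⊕ w = T ⊕ T = False ✓
u ⊕ w = T ⊕ T = False ✓
e ⊕ v = T ⊕ T = False ✓
m ⊕ s ⊕ v = T ⊕ T ⊕ T = True ✓
e ⊕ v ⊕ w = T ⊕ T ⊕ T = True ✓
c ⊕ m ⊕ u = F ⊕ T ⊕ T = False ✓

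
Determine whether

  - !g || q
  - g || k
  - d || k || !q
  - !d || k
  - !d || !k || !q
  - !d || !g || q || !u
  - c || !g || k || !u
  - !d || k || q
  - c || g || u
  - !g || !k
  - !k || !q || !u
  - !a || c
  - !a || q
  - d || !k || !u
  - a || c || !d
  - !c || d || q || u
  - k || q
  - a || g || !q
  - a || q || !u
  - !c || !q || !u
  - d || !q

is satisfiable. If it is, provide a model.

g: False; a: False; k: True; d: True; c: True; u: False; q: False

Try g = True:
  (!g || q) forces q = True.
  (!g || !k) forces k = False.
  (d || k || !q) forces d = True.
  clause (!d || k) is falsified — backtrack.
So g = False.
  then (g || k) forces k = True.
Try a = True:
  (!a || c) forces c = True.
  (!a || q) forces q = True.
  (!d || !k || !q) forces d = False.
  clause (d || !q) is falsified — backtrack.
So a = False.
  then (a || g || !q) forces q = False.
  then (a || q || !u) forces u = False.
  then (c || g || u) forces c = True.
  then (!c || d || q || u) forces d = True.
All clauses satisfied.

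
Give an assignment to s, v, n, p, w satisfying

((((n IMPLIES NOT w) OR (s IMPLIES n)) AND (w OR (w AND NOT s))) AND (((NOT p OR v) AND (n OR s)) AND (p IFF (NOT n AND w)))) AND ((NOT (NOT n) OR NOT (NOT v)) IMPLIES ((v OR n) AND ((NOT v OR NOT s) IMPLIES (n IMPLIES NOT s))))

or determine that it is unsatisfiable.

s=T; v=T; n=F; p=T; w=T

  (((n IMPLIES NOT w) OR (s IMPLIES n)) AND (w OR (w AND NOT s))) AND (((NOT p OR v) AND (n OR s)) AND (p IFF (NOT n AND w))) = True
    ((n IMPLIES NOT w) OR (s IMPLIES n)) AND (w OR (w AND NOT s)) = True
      (n IMPLIES NOT w) OR (s IMPLIES n) = True
        n IMPLIES NOT w = True
          NOT w = False
        s IMPLIES n = False
      w OR (w AND NOT s) = True
        w AND NOT s = False
          NOT s = False
    ((NOT p OR v) AND (n OR s)) AND (p IFF (NOT n AND w)) = True
      (NOT p OR v) AND (n OR s) = True
        NOT p OR v = True
          NOT p = False
        n OR s = True
      p IFF (NOT n AND w) = True
        NOT n AND w = True
          NOT n = True
  (NOT (NOT n) OR NOT (NOT v)) IMPLIES ((v OR n) AND ((NOT v OR NOT s) IMPLIES (n IMPLIES NOT s))) = True
    NOT (NOT n) OR NOT (NOT v) = True
      NOT (NOT n) = False
        NOT n = True
      NOT (NOT v) = True
        NOT v = False
    (v OR n) AND ((NOT v OR NOT s) IMPLIES (n IMPLIES NOT s)) = True
      v OR n = True
      (NOT v OR NOT s) IMPLIES (n IMPLIES NOT s) = True
        NOT v OR NOT s = False
          NOT v = False
          NOT s = False
        n IMPLIES NOT s = True
          NOT s = False
Both conjuncts True, so the formula holds.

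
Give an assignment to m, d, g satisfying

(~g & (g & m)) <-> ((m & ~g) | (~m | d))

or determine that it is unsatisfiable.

m = True, d = False, g = True

  (~g & (g & m)) <-> ((m & ~g) | (~m | d)) = True
    ~g & (g & m) = False
      ~g = False
      g & m = True
    (m & ~g) | (~m | d) = False
      m & ~g = False
        ~g = False
      ~m | d = False
        ~m = False
The formula evaluates to True.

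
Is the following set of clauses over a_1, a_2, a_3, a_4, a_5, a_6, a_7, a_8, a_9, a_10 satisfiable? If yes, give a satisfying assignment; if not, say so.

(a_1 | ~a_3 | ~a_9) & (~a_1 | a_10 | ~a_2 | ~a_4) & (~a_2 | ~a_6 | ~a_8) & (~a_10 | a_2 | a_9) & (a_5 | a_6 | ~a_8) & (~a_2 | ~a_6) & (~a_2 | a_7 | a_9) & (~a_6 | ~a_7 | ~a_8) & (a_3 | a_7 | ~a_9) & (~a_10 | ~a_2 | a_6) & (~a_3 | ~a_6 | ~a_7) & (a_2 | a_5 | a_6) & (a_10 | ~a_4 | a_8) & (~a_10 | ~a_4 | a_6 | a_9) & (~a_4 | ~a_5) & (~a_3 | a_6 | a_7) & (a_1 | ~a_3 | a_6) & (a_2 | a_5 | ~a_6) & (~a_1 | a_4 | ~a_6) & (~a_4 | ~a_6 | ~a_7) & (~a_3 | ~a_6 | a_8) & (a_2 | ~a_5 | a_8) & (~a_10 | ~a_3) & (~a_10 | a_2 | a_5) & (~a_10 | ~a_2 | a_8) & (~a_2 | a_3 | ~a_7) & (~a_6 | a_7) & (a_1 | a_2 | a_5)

a_1 = True; a_2 = False; a_3 = False; a_4 = False; a_5 = True; a_6 = False; a_7 = True; a_8 = True; a_9 = True; a_10 = False

Set a_1 = True.
Set a_2 = False.
Set a_3 = False.
Set a_4 = False.
  then (~a_1 | a_4 | ~a_6) forces a_6 = False.
  then (a_2 | a_5 | a_6) forces a_5 = True.
  then (a_2 | ~a_5 | a_8) forces a_8 = True.
Set a_7 = True.
Set a_9 = True.
Set a_10 = False.
All clauses satisfied.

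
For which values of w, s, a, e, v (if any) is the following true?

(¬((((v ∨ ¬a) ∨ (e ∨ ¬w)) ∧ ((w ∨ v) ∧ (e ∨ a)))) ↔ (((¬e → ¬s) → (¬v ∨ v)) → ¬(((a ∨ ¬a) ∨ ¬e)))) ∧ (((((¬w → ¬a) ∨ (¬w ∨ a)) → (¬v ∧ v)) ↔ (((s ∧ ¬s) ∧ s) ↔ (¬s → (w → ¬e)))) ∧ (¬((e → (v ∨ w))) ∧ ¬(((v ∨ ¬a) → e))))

Case e = True: the conjunct ¬(((v ∨ ¬a) → e)) becomes ¬(((v ∨ ¬a) → True)) = False.
Case e = False: the conjunct ¬((e → (v ∨ w))) becomes ¬((False → (v ∨ w))) = False.
Both cases fail — unsatisfiable.

Unsatisfiable — no assignment works.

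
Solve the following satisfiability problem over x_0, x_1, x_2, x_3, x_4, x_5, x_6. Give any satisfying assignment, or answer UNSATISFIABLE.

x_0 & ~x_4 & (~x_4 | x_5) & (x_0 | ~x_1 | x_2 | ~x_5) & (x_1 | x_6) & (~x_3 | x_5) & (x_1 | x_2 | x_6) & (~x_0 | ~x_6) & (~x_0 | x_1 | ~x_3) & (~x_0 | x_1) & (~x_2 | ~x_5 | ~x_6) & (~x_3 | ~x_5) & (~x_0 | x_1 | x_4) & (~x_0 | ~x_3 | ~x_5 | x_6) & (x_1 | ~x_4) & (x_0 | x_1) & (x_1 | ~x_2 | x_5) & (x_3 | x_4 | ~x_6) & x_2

Unit clause (x_0) forces x_0 = True.
Unit clause (~x_4) forces x_4 = False.
In (~x_0 | ~x_6) only ~x_6 is left, so x_6 = False.
In (~x_0 | x_1) only x_1 is left, so x_1 = True.
Unit clause (x_2) forces x_2 = True.
Try x_3 = True:
  (~x_3 | x_5) forces x_5 = True.
  clause (~x_3 | ~x_5) is falsified — backtrack.
So x_3 = False.
Set x_5 = True.
All clauses satisfied.

x_0=T; x_1=T; x_2=T; x_3=F; x_4=F; x_5=T; x_6=F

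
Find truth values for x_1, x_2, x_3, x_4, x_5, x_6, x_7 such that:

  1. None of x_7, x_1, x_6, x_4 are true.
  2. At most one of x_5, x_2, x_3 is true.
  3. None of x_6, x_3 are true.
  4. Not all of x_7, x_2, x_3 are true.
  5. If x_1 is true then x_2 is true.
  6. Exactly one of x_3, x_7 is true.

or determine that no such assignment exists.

UNSATISFIABLE

Case x_3 = True:
  Constraint (3) is violated (x_3=T) — contradiction.
Case x_3 = False:
  (1) forces x_7 = False.
  Constraint (6) is violated (x_3=F, x_7=F) — contradiction.
Both cases fail — unsatisfiable.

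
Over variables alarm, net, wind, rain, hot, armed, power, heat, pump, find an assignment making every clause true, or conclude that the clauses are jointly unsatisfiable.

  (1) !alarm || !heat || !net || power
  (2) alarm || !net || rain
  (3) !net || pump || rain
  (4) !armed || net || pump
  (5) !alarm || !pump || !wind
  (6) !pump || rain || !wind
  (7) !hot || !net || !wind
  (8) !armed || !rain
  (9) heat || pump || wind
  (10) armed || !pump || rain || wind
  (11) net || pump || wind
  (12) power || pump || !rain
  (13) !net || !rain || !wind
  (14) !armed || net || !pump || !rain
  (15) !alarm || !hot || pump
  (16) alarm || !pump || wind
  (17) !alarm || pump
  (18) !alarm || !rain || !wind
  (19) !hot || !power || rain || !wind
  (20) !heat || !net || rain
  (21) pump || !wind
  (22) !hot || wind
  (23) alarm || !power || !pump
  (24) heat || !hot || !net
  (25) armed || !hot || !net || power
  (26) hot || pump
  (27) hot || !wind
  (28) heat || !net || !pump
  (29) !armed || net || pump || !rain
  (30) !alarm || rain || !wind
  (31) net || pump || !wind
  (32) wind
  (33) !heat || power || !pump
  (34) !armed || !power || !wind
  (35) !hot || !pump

Case hot = True:
  (!hot || wind) forces wind = True.
  (!hot || !net || !wind) forces net = False.
  (pump || !wind) forces pump = True.
  Clause (!hot || !pump) is falsified — contradiction.
Case hot = False:
  (hot || pump) forces pump = True.
  (hot || !wind) forces wind = False.
  Clause (wind) is falsified — contradiction.
Both cases fail, so the formula is unsatisfiable.

Unsatisfiable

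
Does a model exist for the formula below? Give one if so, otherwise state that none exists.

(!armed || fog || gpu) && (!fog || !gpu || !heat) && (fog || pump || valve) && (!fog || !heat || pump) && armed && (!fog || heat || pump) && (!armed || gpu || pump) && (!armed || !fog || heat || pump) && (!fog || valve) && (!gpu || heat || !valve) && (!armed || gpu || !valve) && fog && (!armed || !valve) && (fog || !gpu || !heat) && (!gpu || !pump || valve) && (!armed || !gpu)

Case armed = True:
  (fog) forces fog = True.
  (!fog || valve) forces valve = True.
  Clause (!armed || !valve) is falsified — contradiction.
Case armed = False:
  Clause (armed) is falsified — contradiction.
Both cases fail, so the formula is unsatisfiable.

Unsatisfiable — no assignment works.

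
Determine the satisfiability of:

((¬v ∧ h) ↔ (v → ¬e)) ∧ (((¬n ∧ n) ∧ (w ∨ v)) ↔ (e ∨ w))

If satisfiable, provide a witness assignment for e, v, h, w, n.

e = False; v = False; h = True; w = False; n = True

  (¬v ∧ h) ↔ (v → ¬e) = True
    ¬v ∧ h = True
      ¬v = True
    v → ¬e = True
      ¬e = True
  ((¬n ∧ n) ∧ (w ∨ v)) ↔ (e ∨ w) = True
    (¬n ∧ n) ∧ (w ∨ v) = False
      ¬n ∧ n = False
        ¬n = False
      w ∨ v = False
    e ∨ w = False
Both conjuncts True, so the formula holds.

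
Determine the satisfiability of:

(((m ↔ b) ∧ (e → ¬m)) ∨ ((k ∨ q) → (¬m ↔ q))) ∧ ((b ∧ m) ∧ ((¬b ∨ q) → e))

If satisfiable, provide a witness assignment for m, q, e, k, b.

m = True; q = False; e = True; k = False; b = True

  ((m ↔ b) ∧ (e → ¬m)) ∨ ((k ∨ q) → (¬m ↔ q)) = True
    (m ↔ b) ∧ (e → ¬m) = False
      m ↔ b = True
      e → ¬m = False
        ¬m = False
    (k ∨ q) → (¬m ↔ q) = True
      k ∨ q = False
      ¬m ↔ q = True
        ¬m = False
  (b ∧ m) ∧ ((¬b ∨ q) → e) = True
    b ∧ m = True
    (¬b ∨ q) → e = True
      ¬b ∨ q = False
        ¬b = False
Both conjuncts True, so the formula holds.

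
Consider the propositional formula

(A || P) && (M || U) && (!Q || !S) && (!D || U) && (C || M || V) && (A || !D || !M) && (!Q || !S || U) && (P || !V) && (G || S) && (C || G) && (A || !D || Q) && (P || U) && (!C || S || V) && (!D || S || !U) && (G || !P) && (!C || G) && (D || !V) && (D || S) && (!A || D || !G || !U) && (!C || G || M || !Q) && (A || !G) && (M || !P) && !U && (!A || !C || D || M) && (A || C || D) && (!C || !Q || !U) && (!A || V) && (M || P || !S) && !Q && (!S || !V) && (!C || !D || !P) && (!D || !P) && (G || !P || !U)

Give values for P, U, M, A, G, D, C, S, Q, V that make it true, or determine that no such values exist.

Case P = True:
  (G || !P) forces G = True.
  (A || !G) forces A = True.
  (M || !P) forces M = True.
  (!U) forces U = False.
  (!D || U) forces D = False.
  (D || !V) forces V = False.
  Clause (!A || V) is falsified — contradiction.
Case P = False:
  (A || P) forces A = True.
  (P || !V) forces V = False.
  Clause (!A || V) is falsified — contradiction.
Both cases fail, so the formula is unsatisfiable.

UNSATISFIABLE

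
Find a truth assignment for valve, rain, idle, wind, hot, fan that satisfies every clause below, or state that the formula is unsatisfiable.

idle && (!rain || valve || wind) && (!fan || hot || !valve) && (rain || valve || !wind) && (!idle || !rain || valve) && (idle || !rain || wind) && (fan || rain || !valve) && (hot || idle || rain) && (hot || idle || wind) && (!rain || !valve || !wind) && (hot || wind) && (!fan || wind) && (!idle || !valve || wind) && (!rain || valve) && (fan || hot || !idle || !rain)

Unit clause (idle) forces idle = True.
Set valve = True.
  then (!idle || !valve || wind) forces wind = True.
  then (!rain || !valve || !wind) forces rain = False.
  then (fan || rain || !valve) forces fan = True.
  then (!fan || hot || !valve) forces hot = True.
All clauses satisfied.

valve=T, rain=F, idle=T, wind=T, hot=T, fan=T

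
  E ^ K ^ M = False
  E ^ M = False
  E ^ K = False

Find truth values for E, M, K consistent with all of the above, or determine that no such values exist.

E=F; M=F; K=F

E ^ K ^ M = F ^ F ^ F = False ✓
E ^ M = F ^ F = False ✓
E ^ K = F ^ F = False ✓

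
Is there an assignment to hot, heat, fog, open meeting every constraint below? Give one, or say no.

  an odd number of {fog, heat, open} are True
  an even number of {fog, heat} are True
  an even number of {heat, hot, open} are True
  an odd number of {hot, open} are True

hot = False; heat = True; fog = True; open = True

{fog, heat, open}: 3 true → odd ✓
{fog, heat}: 2 true → even ✓
{heat, hot, open}: 2 true → even ✓
{hot, open}: 1 true → odd ✓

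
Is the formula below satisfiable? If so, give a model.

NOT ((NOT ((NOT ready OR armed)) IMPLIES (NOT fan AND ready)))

ready: True; armed: False; fan: True

  NOT ((NOT ((NOT ready OR armed)) IMPLIES (NOT fan AND ready))) = True
    NOT ((NOT ready OR armed)) IMPLIES (NOT fan AND ready) = False
      NOT ((NOT ready OR armed)) = True
        NOT ready OR armed = False
          NOT ready = False
      NOT fan AND ready = False
        NOT fan = False
The formula evaluates to True.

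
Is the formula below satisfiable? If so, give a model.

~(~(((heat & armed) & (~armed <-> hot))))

armed = True, hot = False, heat = True

  ~(~(((heat & armed) & (~armed <-> hot)))) = True
    ~(((heat & armed) & (~armed <-> hot))) = False
      (heat & armed) & (~armed <-> hot) = True
        heat & armed = True
        ~armed <-> hot = True
          ~armed = False
The formula evaluates to True.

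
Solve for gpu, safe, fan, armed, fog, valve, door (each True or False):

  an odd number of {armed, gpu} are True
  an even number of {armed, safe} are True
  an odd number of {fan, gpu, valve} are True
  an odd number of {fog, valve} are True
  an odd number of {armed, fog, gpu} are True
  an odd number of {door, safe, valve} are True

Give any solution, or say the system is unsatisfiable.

gpu = True, safe = False, fan = True, armed = False, fog = False, valve = True, door = False

{armed, gpu}: 1 true → odd ✓
{armed, safe}: 0 true → even ✓
{fan, gpu, valve}: 3 true → odd ✓
{fog, valve}: 1 true → odd ✓
{armed, fog, gpu}: 1 true → odd ✓
{door, safe, valve}: 1 true → odd ✓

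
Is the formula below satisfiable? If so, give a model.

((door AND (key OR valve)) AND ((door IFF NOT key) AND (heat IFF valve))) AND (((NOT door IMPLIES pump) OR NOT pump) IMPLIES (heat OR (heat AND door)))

pump: False, heat: True, valve: True, key: False, door: True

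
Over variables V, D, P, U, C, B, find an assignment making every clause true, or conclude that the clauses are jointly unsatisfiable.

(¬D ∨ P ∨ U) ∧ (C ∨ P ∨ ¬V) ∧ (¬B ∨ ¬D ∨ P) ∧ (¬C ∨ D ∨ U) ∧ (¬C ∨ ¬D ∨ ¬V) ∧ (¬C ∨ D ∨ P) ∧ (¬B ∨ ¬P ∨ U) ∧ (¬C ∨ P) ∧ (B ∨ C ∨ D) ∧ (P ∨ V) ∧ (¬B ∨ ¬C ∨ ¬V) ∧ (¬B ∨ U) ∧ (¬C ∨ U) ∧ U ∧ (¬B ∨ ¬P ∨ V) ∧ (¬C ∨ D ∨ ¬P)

V = True, D = True, P = True, U = True, C = False, B = False

Unit clause (U) forces U = True.
Set V = True.
Set D = True.
  then (¬C ∨ ¬D ∨ ¬V) forces C = False.
  then (C ∨ P ∨ ¬V) forces P = True.
Set B = False.
All clauses satisfied.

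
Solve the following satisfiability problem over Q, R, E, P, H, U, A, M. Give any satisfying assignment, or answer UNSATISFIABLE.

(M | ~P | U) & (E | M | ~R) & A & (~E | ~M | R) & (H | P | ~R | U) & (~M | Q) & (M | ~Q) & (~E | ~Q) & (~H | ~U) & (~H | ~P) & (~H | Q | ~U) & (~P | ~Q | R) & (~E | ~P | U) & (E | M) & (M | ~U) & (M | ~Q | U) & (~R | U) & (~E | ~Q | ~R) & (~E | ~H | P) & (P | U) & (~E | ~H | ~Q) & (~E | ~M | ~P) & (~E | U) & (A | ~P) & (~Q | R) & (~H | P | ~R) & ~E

Unit clause (A) forces A = True.
Unit clause (~E) forces E = False.
In (E | M) only M is left, so M = True.
In (~M | Q) only Q is left, so Q = True.
In (~Q | R) only R is left, so R = True.
In (~R | U) only U is left, so U = True.
In (~H | ~U) only ~H is left, so H = False.
Set P = True.
All clauses satisfied.

Q = True, R = True, E = False, P = True, H = False, U = True, A = True, M = True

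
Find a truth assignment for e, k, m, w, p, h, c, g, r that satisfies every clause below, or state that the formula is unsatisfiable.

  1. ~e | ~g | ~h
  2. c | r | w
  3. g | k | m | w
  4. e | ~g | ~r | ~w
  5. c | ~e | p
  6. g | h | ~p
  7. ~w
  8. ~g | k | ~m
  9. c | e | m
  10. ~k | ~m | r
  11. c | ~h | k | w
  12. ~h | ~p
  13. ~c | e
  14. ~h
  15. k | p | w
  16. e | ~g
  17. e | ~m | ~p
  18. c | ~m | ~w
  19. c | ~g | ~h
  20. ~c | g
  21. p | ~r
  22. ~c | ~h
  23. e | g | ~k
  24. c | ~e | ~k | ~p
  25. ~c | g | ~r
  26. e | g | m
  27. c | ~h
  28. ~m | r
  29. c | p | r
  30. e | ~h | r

e=T; k=T; m=F; w=F; p=T; h=F; c=T; g=T; r=F

Unit clause (~w) forces w = False.
Unit clause (~h) forces h = False.
Set e = True.
Set k = True.
Set m = False.
Set p = True.
  then (g | h | ~p) forces g = True.
  then (c | ~e | ~k | ~p) forces c = True.
Set r = False.
All clauses satisfied.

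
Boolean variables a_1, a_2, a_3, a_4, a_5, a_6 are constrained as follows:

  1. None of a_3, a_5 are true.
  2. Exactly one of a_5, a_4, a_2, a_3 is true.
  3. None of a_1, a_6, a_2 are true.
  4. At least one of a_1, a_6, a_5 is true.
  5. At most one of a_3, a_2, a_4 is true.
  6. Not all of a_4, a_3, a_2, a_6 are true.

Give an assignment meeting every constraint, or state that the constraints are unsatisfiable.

Unsatisfiable

Case a_1 = True:
  Constraint (3) is violated (a_1=T) — contradiction.
Case a_1 = False:
  (1) forces a_3 = False.
  (1) forces a_5 = False.
  (3) forces a_6 = False.
  Constraint (4) is violated (a_1=F, a_6=F, a_5=F) — contradiction.
Both cases fail — unsatisfiable.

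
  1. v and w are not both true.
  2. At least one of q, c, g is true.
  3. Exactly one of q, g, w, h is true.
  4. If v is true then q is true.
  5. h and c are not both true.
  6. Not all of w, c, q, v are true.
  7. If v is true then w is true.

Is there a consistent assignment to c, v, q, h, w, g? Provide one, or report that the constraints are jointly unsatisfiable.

c = False, v = False, q = False, h = False, w = False, g = True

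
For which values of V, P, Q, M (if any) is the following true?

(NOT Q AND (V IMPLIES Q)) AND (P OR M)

V: False, P: False, Q: False, M: True

  NOT Q AND (V IMPLIES Q) = True
    NOT Q = True
    V IMPLIES Q = True
  P OR M = True
Both conjuncts True, so the formula holds.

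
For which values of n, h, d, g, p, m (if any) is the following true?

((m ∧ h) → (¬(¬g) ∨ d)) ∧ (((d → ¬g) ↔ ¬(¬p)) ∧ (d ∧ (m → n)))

n=T, h=F, d=T, g=T, p=F, m=F

  (m ∧ h) → (¬(¬g) ∨ d) = True
    m ∧ h = False
    ¬(¬g) ∨ d = True
      ¬(¬g) = True
        ¬g = False
  ((d → ¬g) ↔ ¬(¬p)) ∧ (d ∧ (m → n)) = True
    (d → ¬g) ↔ ¬(¬p) = True
      d → ¬g = False
        ¬g = False
      ¬(¬p) = False
        ¬p = True
    d ∧ (m → n) = True
      m → n = True
Both conjuncts True, so the formula holds.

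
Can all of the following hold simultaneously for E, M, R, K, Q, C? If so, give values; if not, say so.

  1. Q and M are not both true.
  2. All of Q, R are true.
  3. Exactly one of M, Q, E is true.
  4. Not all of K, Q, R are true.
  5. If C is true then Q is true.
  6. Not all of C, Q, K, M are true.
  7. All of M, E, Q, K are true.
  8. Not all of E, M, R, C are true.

UNSATISFIABLE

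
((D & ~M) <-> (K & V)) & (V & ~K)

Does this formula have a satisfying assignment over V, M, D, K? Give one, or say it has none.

V = True; M = True; D = True; K = False

  (D & ~M) <-> (K & V) = True
    D & ~M = False
      ~M = False
    K & V = False
  V & ~K = True
    ~K = True
Both conjuncts True, so the formula holds.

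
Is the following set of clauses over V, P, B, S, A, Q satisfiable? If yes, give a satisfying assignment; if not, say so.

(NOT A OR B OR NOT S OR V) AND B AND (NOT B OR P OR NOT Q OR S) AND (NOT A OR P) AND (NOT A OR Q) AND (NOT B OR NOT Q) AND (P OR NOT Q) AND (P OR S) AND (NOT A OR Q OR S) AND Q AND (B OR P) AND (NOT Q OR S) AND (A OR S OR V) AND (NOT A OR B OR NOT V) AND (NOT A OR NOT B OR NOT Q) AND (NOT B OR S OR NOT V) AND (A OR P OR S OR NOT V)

Case B = True:
  (NOT B OR NOT Q) forces Q = False.
  Clause (Q) is falsified — contradiction.
Case B = False:
  Clause (B) is falsified — contradiction.
Both cases fail, so the formula is unsatisfiable.

No satisfying assignment exists.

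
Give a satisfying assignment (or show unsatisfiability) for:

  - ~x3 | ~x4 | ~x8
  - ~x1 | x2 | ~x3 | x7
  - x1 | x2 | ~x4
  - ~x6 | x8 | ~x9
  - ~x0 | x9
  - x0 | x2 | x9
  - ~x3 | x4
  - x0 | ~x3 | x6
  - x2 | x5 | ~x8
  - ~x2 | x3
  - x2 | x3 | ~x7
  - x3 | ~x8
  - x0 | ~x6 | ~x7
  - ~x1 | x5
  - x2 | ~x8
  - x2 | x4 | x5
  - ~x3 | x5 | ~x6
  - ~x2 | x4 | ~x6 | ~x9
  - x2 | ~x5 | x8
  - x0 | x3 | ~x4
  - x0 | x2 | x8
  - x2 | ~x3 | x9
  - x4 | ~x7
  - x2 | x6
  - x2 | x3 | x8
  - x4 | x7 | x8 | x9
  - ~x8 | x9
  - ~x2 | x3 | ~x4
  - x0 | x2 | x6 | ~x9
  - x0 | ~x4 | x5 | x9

Set x0 = True.
  then (~x0 | x9) forces x9 = True.
Set x1 = False.
Try x2 = False:
  (x1 | x2 | ~x4) forces x4 = False.
  (~x3 | x4) forces x3 = False.
  (x2 | x3 | ~x7) forces x7 = False.
  (x3 | ~x8) forces x8 = False.
  clause (x2 | x3 | x8) is falsified — backtrack.
So x2 = True.
  then (~x2 | x3) forces x3 = True.
  then (~x3 | x4) forces x4 = True.
  then (~x3 | ~x4 | ~x8) forces x8 = False.
  then (~x6 | x8 | ~x9) forces x6 = False.
Set x5 = True.
Set x7 = True.
All clauses satisfied.

x0=T, x1=F, x2=T, x3=T, x4=T, x5=T, x6=F, x7=T, x8=F, x9=T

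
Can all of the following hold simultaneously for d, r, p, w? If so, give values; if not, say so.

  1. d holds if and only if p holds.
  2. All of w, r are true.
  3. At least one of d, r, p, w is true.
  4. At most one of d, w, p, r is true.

Unsatisfiable

Case r = True:
  (2) forces w = True.
  Constraint (4) is violated (w=T, r=T) — contradiction.
Case r = False:
  Constraint (2) is violated (r=F) — contradiction.
Both cases fail — unsatisfiable.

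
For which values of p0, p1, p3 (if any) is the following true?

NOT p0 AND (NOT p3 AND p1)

p0 = False; p1 = True; p3 = False

  NOT p0 = True
  NOT p3 AND p1 = True
    NOT p3 = True
Both conjuncts True, so the formula holds.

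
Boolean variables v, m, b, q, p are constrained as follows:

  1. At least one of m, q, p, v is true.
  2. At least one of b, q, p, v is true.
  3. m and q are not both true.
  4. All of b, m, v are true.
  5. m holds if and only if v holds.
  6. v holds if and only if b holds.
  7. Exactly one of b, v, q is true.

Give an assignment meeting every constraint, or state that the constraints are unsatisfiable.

No satisfying assignment exists.

Case v = True:
  (4) forces b = True.
  Constraint (7) is violated (b=T, v=T) — contradiction.
Case v = False:
  Constraint (4) is violated (v=F) — contradiction.
Both cases fail — unsatisfiable.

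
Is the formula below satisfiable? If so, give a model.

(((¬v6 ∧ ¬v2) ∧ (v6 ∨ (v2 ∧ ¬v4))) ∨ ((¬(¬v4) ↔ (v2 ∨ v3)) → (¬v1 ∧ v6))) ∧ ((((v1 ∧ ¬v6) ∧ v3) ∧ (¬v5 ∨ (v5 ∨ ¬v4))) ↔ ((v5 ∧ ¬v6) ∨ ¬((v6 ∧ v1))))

v1=T, v2=T, v3=T, v4=F, v5=T, v6=T

  ((¬v6 ∧ ¬v2) ∧ (v6 ∨ (v2 ∧ ¬v4))) ∨ ((¬(¬v4) ↔ (v2 ∨ v3)) → (¬v1 ∧ v6)) = True
    (¬v6 ∧ ¬v2) ∧ (v6 ∨ (v2 ∧ ¬v4)) = False
      ¬v6 ∧ ¬v2 = False
        ¬v6 = False
        ¬v2 = False
      v6 ∨ (v2 ∧ ¬v4) = True
        v2 ∧ ¬v4 = True
          ¬v4 = True
    (¬(¬v4) ↔ (v2 ∨ v3)) → (¬v1 ∧ v6) = True
      ¬(¬v4) ↔ (v2 ∨ v3) = False
        ¬(¬v4) = False
          ¬v4 = True
        v2 ∨ v3 = True
      ¬v1 ∧ v6 = False
        ¬v1 = False
  (((v1 ∧ ¬v6) ∧ v3) ∧ (¬v5 ∨ (v5 ∨ ¬v4))) ↔ ((v5 ∧ ¬v6) ∨ ¬((v6 ∧ v1))) = True
    ((v1 ∧ ¬v6) ∧ v3) ∧ (¬v5 ∨ (v5 ∨ ¬v4)) = False
      (v1 ∧ ¬v6) ∧ v3 = False
        v1 ∧ ¬v6 = False
          ¬v6 = False
      ¬v5 ∨ (v5 ∨ ¬v4) = True
        ¬v5 = False
        v5 ∨ ¬v4 = True
          ¬v4 = True
    (v5 ∧ ¬v6) ∨ ¬((v6 ∧ v1)) = False
      v5 ∧ ¬v6 = False
        ¬v6 = False
      ¬((v6 ∧ v1)) = False
        v6 ∧ v1 = True
Both conjuncts True, so the formula holds.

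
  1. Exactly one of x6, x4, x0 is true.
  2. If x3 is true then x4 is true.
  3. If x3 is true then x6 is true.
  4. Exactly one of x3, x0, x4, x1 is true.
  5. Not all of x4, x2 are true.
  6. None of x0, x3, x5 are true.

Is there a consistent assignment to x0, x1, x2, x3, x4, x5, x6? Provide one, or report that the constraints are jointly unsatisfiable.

x0=F; x1=T; x2=T; x3=F; x4=F; x5=F; x6=T

  (1) {x6, x4, x0}: 1 true — exactly one ✓
  (2) x3=F ⇒ x4: vacuous ✓
  (3) x3=F ⇒ x6: vacuous ✓
  (4) {x3, x0, x4, x1}: 1 true — exactly one ✓
  (5) {x4, x2}: 1/2 true — not all ✓
  (6) {x0, x3, x5}: 0 true — none ✓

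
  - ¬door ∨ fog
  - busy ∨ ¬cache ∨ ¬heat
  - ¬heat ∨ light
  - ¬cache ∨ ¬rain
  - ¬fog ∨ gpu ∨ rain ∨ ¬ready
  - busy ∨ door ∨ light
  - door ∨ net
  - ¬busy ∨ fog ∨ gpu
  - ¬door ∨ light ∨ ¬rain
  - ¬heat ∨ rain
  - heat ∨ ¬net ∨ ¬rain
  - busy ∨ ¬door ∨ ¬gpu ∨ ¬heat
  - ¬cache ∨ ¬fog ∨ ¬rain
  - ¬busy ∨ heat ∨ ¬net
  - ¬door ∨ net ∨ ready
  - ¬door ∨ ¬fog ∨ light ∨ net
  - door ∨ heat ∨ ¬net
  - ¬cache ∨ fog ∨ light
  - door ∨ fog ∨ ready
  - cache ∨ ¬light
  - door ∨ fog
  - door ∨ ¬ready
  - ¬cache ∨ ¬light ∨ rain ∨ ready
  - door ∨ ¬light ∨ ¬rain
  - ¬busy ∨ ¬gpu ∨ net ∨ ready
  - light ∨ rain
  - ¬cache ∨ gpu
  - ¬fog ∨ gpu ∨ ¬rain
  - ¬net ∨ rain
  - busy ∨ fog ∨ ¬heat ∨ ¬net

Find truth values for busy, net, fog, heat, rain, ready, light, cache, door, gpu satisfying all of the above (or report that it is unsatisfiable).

busy=F, net=F, fog=T, heat=F, rain=F, ready=T, light=T, cache=T, door=T, gpu=T

Set busy = False.
Try net = True:
  (¬net ∨ rain) forces rain = True.
  (¬cache ∨ ¬rain) forces cache = False.
  (heat ∨ ¬net ∨ ¬rain) forces heat = True.
  (¬heat ∨ light) forces light = True.
  clause (cache ∨ ¬light) is falsified — backtrack.
So net = False.
  then (door ∨ net) forces door = True.
  then (¬door ∨ net ∨ ready) forces ready = True.
  then (¬door ∨ fog) forces fog = True.
  then (¬door ∨ ¬fog ∨ light ∨ net) forces light = True.
  then (cache ∨ ¬light) forces cache = True.
  then (¬cache ∨ gpu) forces gpu = True.
  then (busy ∨ ¬cache ∨ ¬heat) forces heat = False.
  then (¬cache ∨ ¬rain) forces rain = False.
All clauses satisfied.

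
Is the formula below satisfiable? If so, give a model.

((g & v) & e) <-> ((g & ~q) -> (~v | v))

g = True, q = True, e = True, v = True

  ((g & v) & e) <-> ((g & ~q) -> (~v | v)) = True
    (g & v) & e = True
      g & v = True
    (g & ~q) -> (~v | v) = True
      g & ~q = False
        ~q = False
      ~v | v = True
        ~v = False
The formula evaluates to True.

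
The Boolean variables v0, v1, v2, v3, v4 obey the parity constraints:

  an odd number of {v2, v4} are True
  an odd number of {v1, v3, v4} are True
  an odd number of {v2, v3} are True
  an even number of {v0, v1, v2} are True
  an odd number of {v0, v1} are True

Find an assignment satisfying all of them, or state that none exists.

v0 = False, v1 = True, v2 = True, v3 = False, v4 = False

{v2, v4}: 1 true → odd ✓
{v1, v3, v4}: 1 true → odd ✓
{v2, v3}: 1 true → odd ✓
{v0, v1, v2}: 2 true → even ✓
{v0, v1}: 1 true → odd ✓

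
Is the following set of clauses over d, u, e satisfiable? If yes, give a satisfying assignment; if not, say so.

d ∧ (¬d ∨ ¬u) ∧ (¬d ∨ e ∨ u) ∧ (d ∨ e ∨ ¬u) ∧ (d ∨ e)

Unit clause (d) forces d = True.
In (¬d ∨ ¬u) only ¬u is left, so u = False.
In (¬d ∨ e ∨ u) only e is left, so e = True.
Check each clause:
  (d): d holds.
  (¬d ∨ ¬u): ¬u holds.
  (¬d ∨ e ∨ u): e holds.
  (d ∨ e ∨ ¬u): d holds.
  (d ∨ e): d holds.
All clauses satisfied.

d = True, u = False, e = True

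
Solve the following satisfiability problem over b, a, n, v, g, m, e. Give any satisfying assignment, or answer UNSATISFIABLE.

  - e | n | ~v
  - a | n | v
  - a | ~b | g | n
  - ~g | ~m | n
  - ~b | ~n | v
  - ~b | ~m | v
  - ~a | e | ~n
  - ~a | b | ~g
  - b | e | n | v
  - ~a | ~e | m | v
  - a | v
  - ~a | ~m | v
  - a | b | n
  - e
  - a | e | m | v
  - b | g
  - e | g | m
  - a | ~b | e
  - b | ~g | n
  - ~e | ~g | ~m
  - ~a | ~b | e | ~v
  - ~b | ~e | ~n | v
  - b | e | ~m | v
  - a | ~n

Unit clause (e) forces e = True.
Set b = True.
Set a = True.
Set n = False.
Try v = False:
  (~b | ~m | v) forces m = False.
  clause (~a | ~e | m | v) is falsified — backtrack.
So v = True.
Set g = False.
Set m = False.
All clauses satisfied.

b: True; a: True; n: False; v: True; g: False; m: False; e: True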